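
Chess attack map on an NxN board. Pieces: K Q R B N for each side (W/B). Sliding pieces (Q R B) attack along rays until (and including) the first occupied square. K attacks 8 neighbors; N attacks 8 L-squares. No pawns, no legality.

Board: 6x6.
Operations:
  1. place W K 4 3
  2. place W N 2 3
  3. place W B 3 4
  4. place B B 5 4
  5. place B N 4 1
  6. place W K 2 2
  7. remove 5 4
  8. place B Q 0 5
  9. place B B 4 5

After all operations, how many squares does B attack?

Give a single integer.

Op 1: place WK@(4,3)
Op 2: place WN@(2,3)
Op 3: place WB@(3,4)
Op 4: place BB@(5,4)
Op 5: place BN@(4,1)
Op 6: place WK@(2,2)
Op 7: remove (5,4)
Op 8: place BQ@(0,5)
Op 9: place BB@(4,5)
Per-piece attacks for B:
  BQ@(0,5): attacks (0,4) (0,3) (0,2) (0,1) (0,0) (1,5) (2,5) (3,5) (4,5) (1,4) (2,3) [ray(1,0) blocked at (4,5); ray(1,-1) blocked at (2,3)]
  BN@(4,1): attacks (5,3) (3,3) (2,2) (2,0)
  BB@(4,5): attacks (5,4) (3,4) [ray(-1,-1) blocked at (3,4)]
Union (17 distinct): (0,0) (0,1) (0,2) (0,3) (0,4) (1,4) (1,5) (2,0) (2,2) (2,3) (2,5) (3,3) (3,4) (3,5) (4,5) (5,3) (5,4)

Answer: 17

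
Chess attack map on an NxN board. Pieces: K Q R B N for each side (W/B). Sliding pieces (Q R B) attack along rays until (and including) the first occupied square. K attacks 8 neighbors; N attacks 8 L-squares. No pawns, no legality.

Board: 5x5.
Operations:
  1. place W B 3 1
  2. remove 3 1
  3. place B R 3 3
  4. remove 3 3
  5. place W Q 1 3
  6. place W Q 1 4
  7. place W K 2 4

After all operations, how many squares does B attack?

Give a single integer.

Op 1: place WB@(3,1)
Op 2: remove (3,1)
Op 3: place BR@(3,3)
Op 4: remove (3,3)
Op 5: place WQ@(1,3)
Op 6: place WQ@(1,4)
Op 7: place WK@(2,4)
Per-piece attacks for B:
Union (0 distinct): (none)

Answer: 0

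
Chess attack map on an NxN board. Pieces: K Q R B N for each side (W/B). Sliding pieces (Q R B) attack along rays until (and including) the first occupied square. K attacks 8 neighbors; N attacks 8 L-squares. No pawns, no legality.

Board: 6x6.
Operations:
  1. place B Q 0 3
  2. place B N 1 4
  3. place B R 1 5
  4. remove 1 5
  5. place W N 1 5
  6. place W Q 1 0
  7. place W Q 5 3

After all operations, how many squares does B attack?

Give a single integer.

Op 1: place BQ@(0,3)
Op 2: place BN@(1,4)
Op 3: place BR@(1,5)
Op 4: remove (1,5)
Op 5: place WN@(1,5)
Op 6: place WQ@(1,0)
Op 7: place WQ@(5,3)
Per-piece attacks for B:
  BQ@(0,3): attacks (0,4) (0,5) (0,2) (0,1) (0,0) (1,3) (2,3) (3,3) (4,3) (5,3) (1,4) (1,2) (2,1) (3,0) [ray(1,0) blocked at (5,3); ray(1,1) blocked at (1,4)]
  BN@(1,4): attacks (3,5) (2,2) (3,3) (0,2)
Union (16 distinct): (0,0) (0,1) (0,2) (0,4) (0,5) (1,2) (1,3) (1,4) (2,1) (2,2) (2,3) (3,0) (3,3) (3,5) (4,3) (5,3)

Answer: 16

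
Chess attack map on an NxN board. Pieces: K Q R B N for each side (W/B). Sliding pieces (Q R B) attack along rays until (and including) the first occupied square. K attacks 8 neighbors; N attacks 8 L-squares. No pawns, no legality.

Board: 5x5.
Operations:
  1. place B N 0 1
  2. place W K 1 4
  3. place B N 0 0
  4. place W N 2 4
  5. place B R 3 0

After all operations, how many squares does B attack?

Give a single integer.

Answer: 12

Derivation:
Op 1: place BN@(0,1)
Op 2: place WK@(1,4)
Op 3: place BN@(0,0)
Op 4: place WN@(2,4)
Op 5: place BR@(3,0)
Per-piece attacks for B:
  BN@(0,0): attacks (1,2) (2,1)
  BN@(0,1): attacks (1,3) (2,2) (2,0)
  BR@(3,0): attacks (3,1) (3,2) (3,3) (3,4) (4,0) (2,0) (1,0) (0,0) [ray(-1,0) blocked at (0,0)]
Union (12 distinct): (0,0) (1,0) (1,2) (1,3) (2,0) (2,1) (2,2) (3,1) (3,2) (3,3) (3,4) (4,0)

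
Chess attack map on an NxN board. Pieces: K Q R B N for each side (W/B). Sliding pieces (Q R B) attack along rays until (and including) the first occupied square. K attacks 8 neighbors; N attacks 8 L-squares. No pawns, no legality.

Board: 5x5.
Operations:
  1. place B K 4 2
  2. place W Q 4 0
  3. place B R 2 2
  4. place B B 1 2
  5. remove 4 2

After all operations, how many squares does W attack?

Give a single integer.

Answer: 10

Derivation:
Op 1: place BK@(4,2)
Op 2: place WQ@(4,0)
Op 3: place BR@(2,2)
Op 4: place BB@(1,2)
Op 5: remove (4,2)
Per-piece attacks for W:
  WQ@(4,0): attacks (4,1) (4,2) (4,3) (4,4) (3,0) (2,0) (1,0) (0,0) (3,1) (2,2) [ray(-1,1) blocked at (2,2)]
Union (10 distinct): (0,0) (1,0) (2,0) (2,2) (3,0) (3,1) (4,1) (4,2) (4,3) (4,4)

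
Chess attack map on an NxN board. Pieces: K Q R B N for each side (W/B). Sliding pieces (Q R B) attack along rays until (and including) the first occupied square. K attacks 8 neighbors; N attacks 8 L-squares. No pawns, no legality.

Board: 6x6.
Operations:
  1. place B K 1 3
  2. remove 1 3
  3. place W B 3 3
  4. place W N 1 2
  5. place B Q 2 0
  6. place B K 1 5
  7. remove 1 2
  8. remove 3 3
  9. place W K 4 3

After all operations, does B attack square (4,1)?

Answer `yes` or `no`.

Op 1: place BK@(1,3)
Op 2: remove (1,3)
Op 3: place WB@(3,3)
Op 4: place WN@(1,2)
Op 5: place BQ@(2,0)
Op 6: place BK@(1,5)
Op 7: remove (1,2)
Op 8: remove (3,3)
Op 9: place WK@(4,3)
Per-piece attacks for B:
  BK@(1,5): attacks (1,4) (2,5) (0,5) (2,4) (0,4)
  BQ@(2,0): attacks (2,1) (2,2) (2,3) (2,4) (2,5) (3,0) (4,0) (5,0) (1,0) (0,0) (3,1) (4,2) (5,3) (1,1) (0,2)
B attacks (4,1): no

Answer: no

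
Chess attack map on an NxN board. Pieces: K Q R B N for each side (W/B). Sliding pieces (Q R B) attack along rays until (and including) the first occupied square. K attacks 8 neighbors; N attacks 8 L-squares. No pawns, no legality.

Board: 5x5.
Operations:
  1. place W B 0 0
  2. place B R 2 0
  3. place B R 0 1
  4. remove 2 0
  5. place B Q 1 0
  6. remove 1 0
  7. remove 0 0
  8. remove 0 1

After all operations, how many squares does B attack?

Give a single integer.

Op 1: place WB@(0,0)
Op 2: place BR@(2,0)
Op 3: place BR@(0,1)
Op 4: remove (2,0)
Op 5: place BQ@(1,0)
Op 6: remove (1,0)
Op 7: remove (0,0)
Op 8: remove (0,1)
Per-piece attacks for B:
Union (0 distinct): (none)

Answer: 0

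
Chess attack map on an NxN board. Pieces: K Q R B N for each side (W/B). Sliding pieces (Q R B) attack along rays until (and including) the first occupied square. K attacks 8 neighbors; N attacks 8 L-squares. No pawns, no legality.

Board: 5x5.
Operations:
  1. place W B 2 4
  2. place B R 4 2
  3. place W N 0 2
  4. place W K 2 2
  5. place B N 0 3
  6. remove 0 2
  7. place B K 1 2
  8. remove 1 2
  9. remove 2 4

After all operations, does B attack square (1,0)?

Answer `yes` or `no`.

Answer: no

Derivation:
Op 1: place WB@(2,4)
Op 2: place BR@(4,2)
Op 3: place WN@(0,2)
Op 4: place WK@(2,2)
Op 5: place BN@(0,3)
Op 6: remove (0,2)
Op 7: place BK@(1,2)
Op 8: remove (1,2)
Op 9: remove (2,4)
Per-piece attacks for B:
  BN@(0,3): attacks (2,4) (1,1) (2,2)
  BR@(4,2): attacks (4,3) (4,4) (4,1) (4,0) (3,2) (2,2) [ray(-1,0) blocked at (2,2)]
B attacks (1,0): no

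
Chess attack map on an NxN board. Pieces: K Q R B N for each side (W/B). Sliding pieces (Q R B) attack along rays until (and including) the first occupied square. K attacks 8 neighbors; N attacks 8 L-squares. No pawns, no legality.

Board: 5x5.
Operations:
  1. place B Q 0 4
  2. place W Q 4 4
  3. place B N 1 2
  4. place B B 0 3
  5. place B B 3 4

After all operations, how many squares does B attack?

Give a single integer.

Answer: 15

Derivation:
Op 1: place BQ@(0,4)
Op 2: place WQ@(4,4)
Op 3: place BN@(1,2)
Op 4: place BB@(0,3)
Op 5: place BB@(3,4)
Per-piece attacks for B:
  BB@(0,3): attacks (1,4) (1,2) [ray(1,-1) blocked at (1,2)]
  BQ@(0,4): attacks (0,3) (1,4) (2,4) (3,4) (1,3) (2,2) (3,1) (4,0) [ray(0,-1) blocked at (0,3); ray(1,0) blocked at (3,4)]
  BN@(1,2): attacks (2,4) (3,3) (0,4) (2,0) (3,1) (0,0)
  BB@(3,4): attacks (4,3) (2,3) (1,2) [ray(-1,-1) blocked at (1,2)]
Union (15 distinct): (0,0) (0,3) (0,4) (1,2) (1,3) (1,4) (2,0) (2,2) (2,3) (2,4) (3,1) (3,3) (3,4) (4,0) (4,3)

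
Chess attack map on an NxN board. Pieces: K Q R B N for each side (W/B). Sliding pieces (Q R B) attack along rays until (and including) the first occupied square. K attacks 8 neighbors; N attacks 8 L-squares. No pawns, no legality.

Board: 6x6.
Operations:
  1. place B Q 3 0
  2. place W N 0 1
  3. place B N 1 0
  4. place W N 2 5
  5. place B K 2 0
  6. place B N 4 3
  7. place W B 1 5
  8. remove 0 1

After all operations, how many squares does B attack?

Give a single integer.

Op 1: place BQ@(3,0)
Op 2: place WN@(0,1)
Op 3: place BN@(1,0)
Op 4: place WN@(2,5)
Op 5: place BK@(2,0)
Op 6: place BN@(4,3)
Op 7: place WB@(1,5)
Op 8: remove (0,1)
Per-piece attacks for B:
  BN@(1,0): attacks (2,2) (3,1) (0,2)
  BK@(2,0): attacks (2,1) (3,0) (1,0) (3,1) (1,1)
  BQ@(3,0): attacks (3,1) (3,2) (3,3) (3,4) (3,5) (4,0) (5,0) (2,0) (4,1) (5,2) (2,1) (1,2) (0,3) [ray(-1,0) blocked at (2,0)]
  BN@(4,3): attacks (5,5) (3,5) (2,4) (5,1) (3,1) (2,2)
Union (21 distinct): (0,2) (0,3) (1,0) (1,1) (1,2) (2,0) (2,1) (2,2) (2,4) (3,0) (3,1) (3,2) (3,3) (3,4) (3,5) (4,0) (4,1) (5,0) (5,1) (5,2) (5,5)

Answer: 21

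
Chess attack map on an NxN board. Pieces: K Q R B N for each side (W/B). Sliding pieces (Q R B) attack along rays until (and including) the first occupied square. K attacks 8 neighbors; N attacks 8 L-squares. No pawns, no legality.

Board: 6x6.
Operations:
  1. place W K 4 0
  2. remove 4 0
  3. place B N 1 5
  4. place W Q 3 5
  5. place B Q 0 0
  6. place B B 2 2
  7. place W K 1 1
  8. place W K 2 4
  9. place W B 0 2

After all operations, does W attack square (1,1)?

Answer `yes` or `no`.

Op 1: place WK@(4,0)
Op 2: remove (4,0)
Op 3: place BN@(1,5)
Op 4: place WQ@(3,5)
Op 5: place BQ@(0,0)
Op 6: place BB@(2,2)
Op 7: place WK@(1,1)
Op 8: place WK@(2,4)
Op 9: place WB@(0,2)
Per-piece attacks for W:
  WB@(0,2): attacks (1,3) (2,4) (1,1) [ray(1,1) blocked at (2,4); ray(1,-1) blocked at (1,1)]
  WK@(1,1): attacks (1,2) (1,0) (2,1) (0,1) (2,2) (2,0) (0,2) (0,0)
  WK@(2,4): attacks (2,5) (2,3) (3,4) (1,4) (3,5) (3,3) (1,5) (1,3)
  WQ@(3,5): attacks (3,4) (3,3) (3,2) (3,1) (3,0) (4,5) (5,5) (2,5) (1,5) (4,4) (5,3) (2,4) [ray(-1,0) blocked at (1,5); ray(-1,-1) blocked at (2,4)]
W attacks (1,1): yes

Answer: yes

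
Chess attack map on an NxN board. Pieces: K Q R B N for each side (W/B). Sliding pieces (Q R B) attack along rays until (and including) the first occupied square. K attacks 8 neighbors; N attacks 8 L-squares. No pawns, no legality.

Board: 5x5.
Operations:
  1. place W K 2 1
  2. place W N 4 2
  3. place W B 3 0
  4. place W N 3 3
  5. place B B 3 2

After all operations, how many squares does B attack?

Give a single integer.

Op 1: place WK@(2,1)
Op 2: place WN@(4,2)
Op 3: place WB@(3,0)
Op 4: place WN@(3,3)
Op 5: place BB@(3,2)
Per-piece attacks for B:
  BB@(3,2): attacks (4,3) (4,1) (2,3) (1,4) (2,1) [ray(-1,-1) blocked at (2,1)]
Union (5 distinct): (1,4) (2,1) (2,3) (4,1) (4,3)

Answer: 5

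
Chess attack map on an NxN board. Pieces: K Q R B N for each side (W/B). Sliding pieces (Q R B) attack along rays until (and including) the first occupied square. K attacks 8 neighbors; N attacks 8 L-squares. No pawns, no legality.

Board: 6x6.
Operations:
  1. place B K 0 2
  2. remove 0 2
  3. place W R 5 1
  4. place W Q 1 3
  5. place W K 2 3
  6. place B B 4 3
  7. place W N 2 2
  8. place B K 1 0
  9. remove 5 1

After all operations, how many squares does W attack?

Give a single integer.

Op 1: place BK@(0,2)
Op 2: remove (0,2)
Op 3: place WR@(5,1)
Op 4: place WQ@(1,3)
Op 5: place WK@(2,3)
Op 6: place BB@(4,3)
Op 7: place WN@(2,2)
Op 8: place BK@(1,0)
Op 9: remove (5,1)
Per-piece attacks for W:
  WQ@(1,3): attacks (1,4) (1,5) (1,2) (1,1) (1,0) (2,3) (0,3) (2,4) (3,5) (2,2) (0,4) (0,2) [ray(0,-1) blocked at (1,0); ray(1,0) blocked at (2,3); ray(1,-1) blocked at (2,2)]
  WN@(2,2): attacks (3,4) (4,3) (1,4) (0,3) (3,0) (4,1) (1,0) (0,1)
  WK@(2,3): attacks (2,4) (2,2) (3,3) (1,3) (3,4) (3,2) (1,4) (1,2)
Union (20 distinct): (0,1) (0,2) (0,3) (0,4) (1,0) (1,1) (1,2) (1,3) (1,4) (1,5) (2,2) (2,3) (2,4) (3,0) (3,2) (3,3) (3,4) (3,5) (4,1) (4,3)

Answer: 20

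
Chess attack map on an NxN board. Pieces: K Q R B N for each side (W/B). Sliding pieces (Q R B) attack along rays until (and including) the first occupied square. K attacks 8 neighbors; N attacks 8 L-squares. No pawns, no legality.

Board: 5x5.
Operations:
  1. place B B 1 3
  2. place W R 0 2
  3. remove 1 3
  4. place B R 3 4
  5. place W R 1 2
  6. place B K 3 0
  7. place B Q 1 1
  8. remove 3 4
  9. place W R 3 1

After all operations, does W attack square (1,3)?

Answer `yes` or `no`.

Op 1: place BB@(1,3)
Op 2: place WR@(0,2)
Op 3: remove (1,3)
Op 4: place BR@(3,4)
Op 5: place WR@(1,2)
Op 6: place BK@(3,0)
Op 7: place BQ@(1,1)
Op 8: remove (3,4)
Op 9: place WR@(3,1)
Per-piece attacks for W:
  WR@(0,2): attacks (0,3) (0,4) (0,1) (0,0) (1,2) [ray(1,0) blocked at (1,2)]
  WR@(1,2): attacks (1,3) (1,4) (1,1) (2,2) (3,2) (4,2) (0,2) [ray(0,-1) blocked at (1,1); ray(-1,0) blocked at (0,2)]
  WR@(3,1): attacks (3,2) (3,3) (3,4) (3,0) (4,1) (2,1) (1,1) [ray(0,-1) blocked at (3,0); ray(-1,0) blocked at (1,1)]
W attacks (1,3): yes

Answer: yes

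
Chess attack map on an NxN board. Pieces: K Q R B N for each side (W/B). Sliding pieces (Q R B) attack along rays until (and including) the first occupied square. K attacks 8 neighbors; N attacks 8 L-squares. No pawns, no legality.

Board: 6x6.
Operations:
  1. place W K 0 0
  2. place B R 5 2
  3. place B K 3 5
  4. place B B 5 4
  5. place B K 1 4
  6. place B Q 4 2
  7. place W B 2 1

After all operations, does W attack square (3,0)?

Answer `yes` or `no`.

Answer: yes

Derivation:
Op 1: place WK@(0,0)
Op 2: place BR@(5,2)
Op 3: place BK@(3,5)
Op 4: place BB@(5,4)
Op 5: place BK@(1,4)
Op 6: place BQ@(4,2)
Op 7: place WB@(2,1)
Per-piece attacks for W:
  WK@(0,0): attacks (0,1) (1,0) (1,1)
  WB@(2,1): attacks (3,2) (4,3) (5,4) (3,0) (1,2) (0,3) (1,0) [ray(1,1) blocked at (5,4)]
W attacks (3,0): yes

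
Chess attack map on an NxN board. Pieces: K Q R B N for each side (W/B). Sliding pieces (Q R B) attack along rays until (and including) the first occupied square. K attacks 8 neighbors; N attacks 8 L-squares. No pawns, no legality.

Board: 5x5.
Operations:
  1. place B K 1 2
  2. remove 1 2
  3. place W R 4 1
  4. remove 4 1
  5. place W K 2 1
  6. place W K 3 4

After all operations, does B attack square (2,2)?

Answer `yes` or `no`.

Op 1: place BK@(1,2)
Op 2: remove (1,2)
Op 3: place WR@(4,1)
Op 4: remove (4,1)
Op 5: place WK@(2,1)
Op 6: place WK@(3,4)
Per-piece attacks for B:
B attacks (2,2): no

Answer: no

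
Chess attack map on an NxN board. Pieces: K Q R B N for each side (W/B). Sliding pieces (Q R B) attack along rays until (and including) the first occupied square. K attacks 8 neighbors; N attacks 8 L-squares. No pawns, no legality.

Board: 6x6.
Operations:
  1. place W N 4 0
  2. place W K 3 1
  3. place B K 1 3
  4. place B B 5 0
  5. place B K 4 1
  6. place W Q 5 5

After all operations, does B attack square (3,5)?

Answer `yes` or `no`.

Op 1: place WN@(4,0)
Op 2: place WK@(3,1)
Op 3: place BK@(1,3)
Op 4: place BB@(5,0)
Op 5: place BK@(4,1)
Op 6: place WQ@(5,5)
Per-piece attacks for B:
  BK@(1,3): attacks (1,4) (1,2) (2,3) (0,3) (2,4) (2,2) (0,4) (0,2)
  BK@(4,1): attacks (4,2) (4,0) (5,1) (3,1) (5,2) (5,0) (3,2) (3,0)
  BB@(5,0): attacks (4,1) [ray(-1,1) blocked at (4,1)]
B attacks (3,5): no

Answer: no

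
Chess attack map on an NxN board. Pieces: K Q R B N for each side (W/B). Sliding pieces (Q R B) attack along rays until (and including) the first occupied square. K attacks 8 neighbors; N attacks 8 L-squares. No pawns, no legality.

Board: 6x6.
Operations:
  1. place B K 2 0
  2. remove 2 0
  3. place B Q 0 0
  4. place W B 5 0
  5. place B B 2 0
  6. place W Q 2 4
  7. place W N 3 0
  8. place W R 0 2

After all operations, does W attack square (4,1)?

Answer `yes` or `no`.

Op 1: place BK@(2,0)
Op 2: remove (2,0)
Op 3: place BQ@(0,0)
Op 4: place WB@(5,0)
Op 5: place BB@(2,0)
Op 6: place WQ@(2,4)
Op 7: place WN@(3,0)
Op 8: place WR@(0,2)
Per-piece attacks for W:
  WR@(0,2): attacks (0,3) (0,4) (0,5) (0,1) (0,0) (1,2) (2,2) (3,2) (4,2) (5,2) [ray(0,-1) blocked at (0,0)]
  WQ@(2,4): attacks (2,5) (2,3) (2,2) (2,1) (2,0) (3,4) (4,4) (5,4) (1,4) (0,4) (3,5) (3,3) (4,2) (5,1) (1,5) (1,3) (0,2) [ray(0,-1) blocked at (2,0); ray(-1,-1) blocked at (0,2)]
  WN@(3,0): attacks (4,2) (5,1) (2,2) (1,1)
  WB@(5,0): attacks (4,1) (3,2) (2,3) (1,4) (0,5)
W attacks (4,1): yes

Answer: yes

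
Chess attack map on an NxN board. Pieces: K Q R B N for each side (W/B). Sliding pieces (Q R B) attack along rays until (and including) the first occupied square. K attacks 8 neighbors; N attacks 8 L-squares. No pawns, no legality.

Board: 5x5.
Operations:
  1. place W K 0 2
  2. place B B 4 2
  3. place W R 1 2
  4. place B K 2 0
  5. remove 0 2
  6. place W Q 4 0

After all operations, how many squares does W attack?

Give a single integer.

Answer: 13

Derivation:
Op 1: place WK@(0,2)
Op 2: place BB@(4,2)
Op 3: place WR@(1,2)
Op 4: place BK@(2,0)
Op 5: remove (0,2)
Op 6: place WQ@(4,0)
Per-piece attacks for W:
  WR@(1,2): attacks (1,3) (1,4) (1,1) (1,0) (2,2) (3,2) (4,2) (0,2) [ray(1,0) blocked at (4,2)]
  WQ@(4,0): attacks (4,1) (4,2) (3,0) (2,0) (3,1) (2,2) (1,3) (0,4) [ray(0,1) blocked at (4,2); ray(-1,0) blocked at (2,0)]
Union (13 distinct): (0,2) (0,4) (1,0) (1,1) (1,3) (1,4) (2,0) (2,2) (3,0) (3,1) (3,2) (4,1) (4,2)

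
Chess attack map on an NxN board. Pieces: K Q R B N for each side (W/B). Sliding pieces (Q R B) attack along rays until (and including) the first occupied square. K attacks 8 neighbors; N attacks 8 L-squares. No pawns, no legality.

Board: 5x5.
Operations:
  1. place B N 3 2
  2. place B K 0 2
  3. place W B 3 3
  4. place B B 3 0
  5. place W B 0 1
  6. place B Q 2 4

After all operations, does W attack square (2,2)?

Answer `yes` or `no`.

Op 1: place BN@(3,2)
Op 2: place BK@(0,2)
Op 3: place WB@(3,3)
Op 4: place BB@(3,0)
Op 5: place WB@(0,1)
Op 6: place BQ@(2,4)
Per-piece attacks for W:
  WB@(0,1): attacks (1,2) (2,3) (3,4) (1,0)
  WB@(3,3): attacks (4,4) (4,2) (2,4) (2,2) (1,1) (0,0) [ray(-1,1) blocked at (2,4)]
W attacks (2,2): yes

Answer: yes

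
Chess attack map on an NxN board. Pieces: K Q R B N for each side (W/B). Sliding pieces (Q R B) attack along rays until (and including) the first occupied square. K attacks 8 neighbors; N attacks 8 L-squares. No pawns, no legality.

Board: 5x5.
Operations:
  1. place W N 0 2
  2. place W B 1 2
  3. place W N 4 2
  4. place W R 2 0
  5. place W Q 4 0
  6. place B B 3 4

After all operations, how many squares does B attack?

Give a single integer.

Answer: 3

Derivation:
Op 1: place WN@(0,2)
Op 2: place WB@(1,2)
Op 3: place WN@(4,2)
Op 4: place WR@(2,0)
Op 5: place WQ@(4,0)
Op 6: place BB@(3,4)
Per-piece attacks for B:
  BB@(3,4): attacks (4,3) (2,3) (1,2) [ray(-1,-1) blocked at (1,2)]
Union (3 distinct): (1,2) (2,3) (4,3)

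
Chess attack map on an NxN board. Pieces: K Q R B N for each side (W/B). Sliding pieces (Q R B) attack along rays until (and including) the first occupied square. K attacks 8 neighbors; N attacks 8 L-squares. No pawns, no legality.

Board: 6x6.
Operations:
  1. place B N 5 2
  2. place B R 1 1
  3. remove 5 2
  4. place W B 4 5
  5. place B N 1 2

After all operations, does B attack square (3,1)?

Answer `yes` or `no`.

Op 1: place BN@(5,2)
Op 2: place BR@(1,1)
Op 3: remove (5,2)
Op 4: place WB@(4,5)
Op 5: place BN@(1,2)
Per-piece attacks for B:
  BR@(1,1): attacks (1,2) (1,0) (2,1) (3,1) (4,1) (5,1) (0,1) [ray(0,1) blocked at (1,2)]
  BN@(1,2): attacks (2,4) (3,3) (0,4) (2,0) (3,1) (0,0)
B attacks (3,1): yes

Answer: yes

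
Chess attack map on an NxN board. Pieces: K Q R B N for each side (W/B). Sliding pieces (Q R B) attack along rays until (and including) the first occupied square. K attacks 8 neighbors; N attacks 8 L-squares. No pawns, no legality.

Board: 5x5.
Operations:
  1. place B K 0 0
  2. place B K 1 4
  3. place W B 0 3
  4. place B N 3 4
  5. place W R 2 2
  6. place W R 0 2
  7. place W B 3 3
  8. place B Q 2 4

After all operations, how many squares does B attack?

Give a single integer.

Answer: 14

Derivation:
Op 1: place BK@(0,0)
Op 2: place BK@(1,4)
Op 3: place WB@(0,3)
Op 4: place BN@(3,4)
Op 5: place WR@(2,2)
Op 6: place WR@(0,2)
Op 7: place WB@(3,3)
Op 8: place BQ@(2,4)
Per-piece attacks for B:
  BK@(0,0): attacks (0,1) (1,0) (1,1)
  BK@(1,4): attacks (1,3) (2,4) (0,4) (2,3) (0,3)
  BQ@(2,4): attacks (2,3) (2,2) (3,4) (1,4) (3,3) (1,3) (0,2) [ray(0,-1) blocked at (2,2); ray(1,0) blocked at (3,4); ray(-1,0) blocked at (1,4); ray(1,-1) blocked at (3,3); ray(-1,-1) blocked at (0,2)]
  BN@(3,4): attacks (4,2) (2,2) (1,3)
Union (14 distinct): (0,1) (0,2) (0,3) (0,4) (1,0) (1,1) (1,3) (1,4) (2,2) (2,3) (2,4) (3,3) (3,4) (4,2)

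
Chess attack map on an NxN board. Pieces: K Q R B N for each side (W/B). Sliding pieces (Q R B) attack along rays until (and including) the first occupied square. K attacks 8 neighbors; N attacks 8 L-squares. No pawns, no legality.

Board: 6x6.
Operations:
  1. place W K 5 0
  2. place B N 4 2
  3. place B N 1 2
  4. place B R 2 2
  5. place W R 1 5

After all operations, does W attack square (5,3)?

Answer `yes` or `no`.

Op 1: place WK@(5,0)
Op 2: place BN@(4,2)
Op 3: place BN@(1,2)
Op 4: place BR@(2,2)
Op 5: place WR@(1,5)
Per-piece attacks for W:
  WR@(1,5): attacks (1,4) (1,3) (1,2) (2,5) (3,5) (4,5) (5,5) (0,5) [ray(0,-1) blocked at (1,2)]
  WK@(5,0): attacks (5,1) (4,0) (4,1)
W attacks (5,3): no

Answer: no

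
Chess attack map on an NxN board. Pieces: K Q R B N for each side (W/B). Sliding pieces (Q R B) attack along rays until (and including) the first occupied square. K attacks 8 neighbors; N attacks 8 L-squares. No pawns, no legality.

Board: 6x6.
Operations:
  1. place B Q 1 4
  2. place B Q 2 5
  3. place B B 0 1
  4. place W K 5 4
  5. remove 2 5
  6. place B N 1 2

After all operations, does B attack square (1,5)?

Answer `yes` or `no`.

Answer: yes

Derivation:
Op 1: place BQ@(1,4)
Op 2: place BQ@(2,5)
Op 3: place BB@(0,1)
Op 4: place WK@(5,4)
Op 5: remove (2,5)
Op 6: place BN@(1,2)
Per-piece attacks for B:
  BB@(0,1): attacks (1,2) (1,0) [ray(1,1) blocked at (1,2)]
  BN@(1,2): attacks (2,4) (3,3) (0,4) (2,0) (3,1) (0,0)
  BQ@(1,4): attacks (1,5) (1,3) (1,2) (2,4) (3,4) (4,4) (5,4) (0,4) (2,5) (2,3) (3,2) (4,1) (5,0) (0,5) (0,3) [ray(0,-1) blocked at (1,2); ray(1,0) blocked at (5,4)]
B attacks (1,5): yes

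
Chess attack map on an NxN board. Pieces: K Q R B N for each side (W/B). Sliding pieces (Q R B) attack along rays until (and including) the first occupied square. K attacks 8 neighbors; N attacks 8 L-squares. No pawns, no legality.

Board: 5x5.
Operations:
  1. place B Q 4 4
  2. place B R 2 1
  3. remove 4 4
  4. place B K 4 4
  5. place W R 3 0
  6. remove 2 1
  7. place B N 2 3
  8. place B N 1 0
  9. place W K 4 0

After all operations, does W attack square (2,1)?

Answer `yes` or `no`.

Op 1: place BQ@(4,4)
Op 2: place BR@(2,1)
Op 3: remove (4,4)
Op 4: place BK@(4,4)
Op 5: place WR@(3,0)
Op 6: remove (2,1)
Op 7: place BN@(2,3)
Op 8: place BN@(1,0)
Op 9: place WK@(4,0)
Per-piece attacks for W:
  WR@(3,0): attacks (3,1) (3,2) (3,3) (3,4) (4,0) (2,0) (1,0) [ray(1,0) blocked at (4,0); ray(-1,0) blocked at (1,0)]
  WK@(4,0): attacks (4,1) (3,0) (3,1)
W attacks (2,1): no

Answer: no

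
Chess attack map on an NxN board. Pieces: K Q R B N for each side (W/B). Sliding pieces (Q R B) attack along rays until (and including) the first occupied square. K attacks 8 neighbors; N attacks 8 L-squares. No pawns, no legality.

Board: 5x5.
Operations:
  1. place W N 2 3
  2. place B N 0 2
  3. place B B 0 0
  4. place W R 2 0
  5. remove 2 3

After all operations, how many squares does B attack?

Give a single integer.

Answer: 8

Derivation:
Op 1: place WN@(2,3)
Op 2: place BN@(0,2)
Op 3: place BB@(0,0)
Op 4: place WR@(2,0)
Op 5: remove (2,3)
Per-piece attacks for B:
  BB@(0,0): attacks (1,1) (2,2) (3,3) (4,4)
  BN@(0,2): attacks (1,4) (2,3) (1,0) (2,1)
Union (8 distinct): (1,0) (1,1) (1,4) (2,1) (2,2) (2,3) (3,3) (4,4)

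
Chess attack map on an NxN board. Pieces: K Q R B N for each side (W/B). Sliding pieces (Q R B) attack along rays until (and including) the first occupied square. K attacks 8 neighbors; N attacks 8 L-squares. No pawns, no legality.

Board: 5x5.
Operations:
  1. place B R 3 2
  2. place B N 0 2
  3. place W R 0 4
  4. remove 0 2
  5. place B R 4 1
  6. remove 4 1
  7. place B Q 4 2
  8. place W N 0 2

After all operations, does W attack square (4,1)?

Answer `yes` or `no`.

Op 1: place BR@(3,2)
Op 2: place BN@(0,2)
Op 3: place WR@(0,4)
Op 4: remove (0,2)
Op 5: place BR@(4,1)
Op 6: remove (4,1)
Op 7: place BQ@(4,2)
Op 8: place WN@(0,2)
Per-piece attacks for W:
  WN@(0,2): attacks (1,4) (2,3) (1,0) (2,1)
  WR@(0,4): attacks (0,3) (0,2) (1,4) (2,4) (3,4) (4,4) [ray(0,-1) blocked at (0,2)]
W attacks (4,1): no

Answer: no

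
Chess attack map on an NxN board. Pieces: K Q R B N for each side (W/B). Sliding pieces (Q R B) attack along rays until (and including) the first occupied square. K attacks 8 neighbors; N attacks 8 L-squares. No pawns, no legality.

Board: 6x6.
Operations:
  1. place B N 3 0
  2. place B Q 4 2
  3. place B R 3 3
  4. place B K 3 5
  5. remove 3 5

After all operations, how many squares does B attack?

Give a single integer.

Op 1: place BN@(3,0)
Op 2: place BQ@(4,2)
Op 3: place BR@(3,3)
Op 4: place BK@(3,5)
Op 5: remove (3,5)
Per-piece attacks for B:
  BN@(3,0): attacks (4,2) (5,1) (2,2) (1,1)
  BR@(3,3): attacks (3,4) (3,5) (3,2) (3,1) (3,0) (4,3) (5,3) (2,3) (1,3) (0,3) [ray(0,-1) blocked at (3,0)]
  BQ@(4,2): attacks (4,3) (4,4) (4,5) (4,1) (4,0) (5,2) (3,2) (2,2) (1,2) (0,2) (5,3) (5,1) (3,3) (3,1) (2,0) [ray(-1,1) blocked at (3,3)]
Union (23 distinct): (0,2) (0,3) (1,1) (1,2) (1,3) (2,0) (2,2) (2,3) (3,0) (3,1) (3,2) (3,3) (3,4) (3,5) (4,0) (4,1) (4,2) (4,3) (4,4) (4,5) (5,1) (5,2) (5,3)

Answer: 23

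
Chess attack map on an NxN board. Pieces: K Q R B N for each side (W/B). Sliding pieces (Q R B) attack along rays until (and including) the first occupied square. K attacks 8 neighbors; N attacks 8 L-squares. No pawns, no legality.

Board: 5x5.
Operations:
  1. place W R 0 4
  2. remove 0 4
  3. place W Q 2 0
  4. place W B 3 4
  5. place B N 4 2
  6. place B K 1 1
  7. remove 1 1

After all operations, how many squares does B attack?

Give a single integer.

Op 1: place WR@(0,4)
Op 2: remove (0,4)
Op 3: place WQ@(2,0)
Op 4: place WB@(3,4)
Op 5: place BN@(4,2)
Op 6: place BK@(1,1)
Op 7: remove (1,1)
Per-piece attacks for B:
  BN@(4,2): attacks (3,4) (2,3) (3,0) (2,1)
Union (4 distinct): (2,1) (2,3) (3,0) (3,4)

Answer: 4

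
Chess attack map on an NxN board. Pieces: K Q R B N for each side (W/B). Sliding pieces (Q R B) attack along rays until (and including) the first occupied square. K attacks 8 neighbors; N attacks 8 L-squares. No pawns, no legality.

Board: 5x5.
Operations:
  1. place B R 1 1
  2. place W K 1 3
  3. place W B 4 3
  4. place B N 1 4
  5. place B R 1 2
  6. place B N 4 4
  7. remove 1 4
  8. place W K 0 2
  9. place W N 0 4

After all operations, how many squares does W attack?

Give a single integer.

Op 1: place BR@(1,1)
Op 2: place WK@(1,3)
Op 3: place WB@(4,3)
Op 4: place BN@(1,4)
Op 5: place BR@(1,2)
Op 6: place BN@(4,4)
Op 7: remove (1,4)
Op 8: place WK@(0,2)
Op 9: place WN@(0,4)
Per-piece attacks for W:
  WK@(0,2): attacks (0,3) (0,1) (1,2) (1,3) (1,1)
  WN@(0,4): attacks (1,2) (2,3)
  WK@(1,3): attacks (1,4) (1,2) (2,3) (0,3) (2,4) (2,2) (0,4) (0,2)
  WB@(4,3): attacks (3,4) (3,2) (2,1) (1,0)
Union (15 distinct): (0,1) (0,2) (0,3) (0,4) (1,0) (1,1) (1,2) (1,3) (1,4) (2,1) (2,2) (2,3) (2,4) (3,2) (3,4)

Answer: 15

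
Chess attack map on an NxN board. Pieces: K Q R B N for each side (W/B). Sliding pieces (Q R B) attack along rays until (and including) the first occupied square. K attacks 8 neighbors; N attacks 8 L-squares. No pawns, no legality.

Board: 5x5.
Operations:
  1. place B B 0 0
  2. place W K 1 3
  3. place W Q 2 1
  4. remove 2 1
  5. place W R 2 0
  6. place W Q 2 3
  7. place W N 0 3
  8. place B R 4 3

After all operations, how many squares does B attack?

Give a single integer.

Op 1: place BB@(0,0)
Op 2: place WK@(1,3)
Op 3: place WQ@(2,1)
Op 4: remove (2,1)
Op 5: place WR@(2,0)
Op 6: place WQ@(2,3)
Op 7: place WN@(0,3)
Op 8: place BR@(4,3)
Per-piece attacks for B:
  BB@(0,0): attacks (1,1) (2,2) (3,3) (4,4)
  BR@(4,3): attacks (4,4) (4,2) (4,1) (4,0) (3,3) (2,3) [ray(-1,0) blocked at (2,3)]
Union (8 distinct): (1,1) (2,2) (2,3) (3,3) (4,0) (4,1) (4,2) (4,4)

Answer: 8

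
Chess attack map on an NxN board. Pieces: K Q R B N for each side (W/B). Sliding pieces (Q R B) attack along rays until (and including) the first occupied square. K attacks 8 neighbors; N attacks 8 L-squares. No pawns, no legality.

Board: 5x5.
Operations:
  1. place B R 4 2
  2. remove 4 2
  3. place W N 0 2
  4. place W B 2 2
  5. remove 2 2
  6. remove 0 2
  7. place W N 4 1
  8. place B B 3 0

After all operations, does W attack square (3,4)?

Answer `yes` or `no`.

Answer: no

Derivation:
Op 1: place BR@(4,2)
Op 2: remove (4,2)
Op 3: place WN@(0,2)
Op 4: place WB@(2,2)
Op 5: remove (2,2)
Op 6: remove (0,2)
Op 7: place WN@(4,1)
Op 8: place BB@(3,0)
Per-piece attacks for W:
  WN@(4,1): attacks (3,3) (2,2) (2,0)
W attacks (3,4): no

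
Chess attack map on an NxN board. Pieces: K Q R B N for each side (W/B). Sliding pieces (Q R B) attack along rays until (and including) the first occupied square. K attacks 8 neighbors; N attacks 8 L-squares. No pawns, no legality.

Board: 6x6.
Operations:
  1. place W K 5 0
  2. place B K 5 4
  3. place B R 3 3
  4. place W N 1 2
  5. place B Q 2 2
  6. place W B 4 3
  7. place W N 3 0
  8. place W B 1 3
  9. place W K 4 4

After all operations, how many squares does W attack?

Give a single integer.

Answer: 25

Derivation:
Op 1: place WK@(5,0)
Op 2: place BK@(5,4)
Op 3: place BR@(3,3)
Op 4: place WN@(1,2)
Op 5: place BQ@(2,2)
Op 6: place WB@(4,3)
Op 7: place WN@(3,0)
Op 8: place WB@(1,3)
Op 9: place WK@(4,4)
Per-piece attacks for W:
  WN@(1,2): attacks (2,4) (3,3) (0,4) (2,0) (3,1) (0,0)
  WB@(1,3): attacks (2,4) (3,5) (2,2) (0,4) (0,2) [ray(1,-1) blocked at (2,2)]
  WN@(3,0): attacks (4,2) (5,1) (2,2) (1,1)
  WB@(4,3): attacks (5,4) (5,2) (3,4) (2,5) (3,2) (2,1) (1,0) [ray(1,1) blocked at (5,4)]
  WK@(4,4): attacks (4,5) (4,3) (5,4) (3,4) (5,5) (5,3) (3,5) (3,3)
  WK@(5,0): attacks (5,1) (4,0) (4,1)
Union (25 distinct): (0,0) (0,2) (0,4) (1,0) (1,1) (2,0) (2,1) (2,2) (2,4) (2,5) (3,1) (3,2) (3,3) (3,4) (3,5) (4,0) (4,1) (4,2) (4,3) (4,5) (5,1) (5,2) (5,3) (5,4) (5,5)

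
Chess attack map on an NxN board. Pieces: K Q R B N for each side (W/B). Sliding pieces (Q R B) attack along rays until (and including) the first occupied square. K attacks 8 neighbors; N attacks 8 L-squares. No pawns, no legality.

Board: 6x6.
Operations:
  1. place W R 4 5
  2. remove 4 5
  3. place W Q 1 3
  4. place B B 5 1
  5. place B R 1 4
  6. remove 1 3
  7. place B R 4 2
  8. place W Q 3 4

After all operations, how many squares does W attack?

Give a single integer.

Op 1: place WR@(4,5)
Op 2: remove (4,5)
Op 3: place WQ@(1,3)
Op 4: place BB@(5,1)
Op 5: place BR@(1,4)
Op 6: remove (1,3)
Op 7: place BR@(4,2)
Op 8: place WQ@(3,4)
Per-piece attacks for W:
  WQ@(3,4): attacks (3,5) (3,3) (3,2) (3,1) (3,0) (4,4) (5,4) (2,4) (1,4) (4,5) (4,3) (5,2) (2,5) (2,3) (1,2) (0,1) [ray(-1,0) blocked at (1,4)]
Union (16 distinct): (0,1) (1,2) (1,4) (2,3) (2,4) (2,5) (3,0) (3,1) (3,2) (3,3) (3,5) (4,3) (4,4) (4,5) (5,2) (5,4)

Answer: 16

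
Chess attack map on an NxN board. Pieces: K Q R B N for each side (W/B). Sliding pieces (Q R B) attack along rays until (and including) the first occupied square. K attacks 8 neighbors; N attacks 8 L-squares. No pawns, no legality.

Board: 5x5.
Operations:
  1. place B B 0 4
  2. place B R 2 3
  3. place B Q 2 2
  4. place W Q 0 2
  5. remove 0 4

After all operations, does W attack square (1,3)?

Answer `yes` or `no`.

Op 1: place BB@(0,4)
Op 2: place BR@(2,3)
Op 3: place BQ@(2,2)
Op 4: place WQ@(0,2)
Op 5: remove (0,4)
Per-piece attacks for W:
  WQ@(0,2): attacks (0,3) (0,4) (0,1) (0,0) (1,2) (2,2) (1,3) (2,4) (1,1) (2,0) [ray(1,0) blocked at (2,2)]
W attacks (1,3): yes

Answer: yes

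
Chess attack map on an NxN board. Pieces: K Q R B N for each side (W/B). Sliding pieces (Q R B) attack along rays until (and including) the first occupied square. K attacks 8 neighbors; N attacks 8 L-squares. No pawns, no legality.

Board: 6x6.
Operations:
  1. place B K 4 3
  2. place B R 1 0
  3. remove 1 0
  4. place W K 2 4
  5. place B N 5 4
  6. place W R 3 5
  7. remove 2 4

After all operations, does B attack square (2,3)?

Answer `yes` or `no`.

Answer: no

Derivation:
Op 1: place BK@(4,3)
Op 2: place BR@(1,0)
Op 3: remove (1,0)
Op 4: place WK@(2,4)
Op 5: place BN@(5,4)
Op 6: place WR@(3,5)
Op 7: remove (2,4)
Per-piece attacks for B:
  BK@(4,3): attacks (4,4) (4,2) (5,3) (3,3) (5,4) (5,2) (3,4) (3,2)
  BN@(5,4): attacks (3,5) (4,2) (3,3)
B attacks (2,3): no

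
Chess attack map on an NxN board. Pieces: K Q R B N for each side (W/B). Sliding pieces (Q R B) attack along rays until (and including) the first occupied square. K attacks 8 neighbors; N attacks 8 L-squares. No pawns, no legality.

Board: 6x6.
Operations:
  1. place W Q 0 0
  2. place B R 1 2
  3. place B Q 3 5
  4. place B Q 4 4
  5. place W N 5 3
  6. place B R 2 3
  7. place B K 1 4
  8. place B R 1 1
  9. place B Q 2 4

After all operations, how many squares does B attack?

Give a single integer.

Op 1: place WQ@(0,0)
Op 2: place BR@(1,2)
Op 3: place BQ@(3,5)
Op 4: place BQ@(4,4)
Op 5: place WN@(5,3)
Op 6: place BR@(2,3)
Op 7: place BK@(1,4)
Op 8: place BR@(1,1)
Op 9: place BQ@(2,4)
Per-piece attacks for B:
  BR@(1,1): attacks (1,2) (1,0) (2,1) (3,1) (4,1) (5,1) (0,1) [ray(0,1) blocked at (1,2)]
  BR@(1,2): attacks (1,3) (1,4) (1,1) (2,2) (3,2) (4,2) (5,2) (0,2) [ray(0,1) blocked at (1,4); ray(0,-1) blocked at (1,1)]
  BK@(1,4): attacks (1,5) (1,3) (2,4) (0,4) (2,5) (2,3) (0,5) (0,3)
  BR@(2,3): attacks (2,4) (2,2) (2,1) (2,0) (3,3) (4,3) (5,3) (1,3) (0,3) [ray(0,1) blocked at (2,4); ray(1,0) blocked at (5,3)]
  BQ@(2,4): attacks (2,5) (2,3) (3,4) (4,4) (1,4) (3,5) (3,3) (4,2) (5,1) (1,5) (1,3) (0,2) [ray(0,-1) blocked at (2,3); ray(1,0) blocked at (4,4); ray(-1,0) blocked at (1,4); ray(1,1) blocked at (3,5)]
  BQ@(3,5): attacks (3,4) (3,3) (3,2) (3,1) (3,0) (4,5) (5,5) (2,5) (1,5) (0,5) (4,4) (2,4) [ray(1,-1) blocked at (4,4); ray(-1,-1) blocked at (2,4)]
  BQ@(4,4): attacks (4,5) (4,3) (4,2) (4,1) (4,0) (5,4) (3,4) (2,4) (5,5) (5,3) (3,5) (3,3) (2,2) (1,1) [ray(-1,0) blocked at (2,4); ray(1,-1) blocked at (5,3); ray(-1,1) blocked at (3,5); ray(-1,-1) blocked at (1,1)]
Union (34 distinct): (0,1) (0,2) (0,3) (0,4) (0,5) (1,0) (1,1) (1,2) (1,3) (1,4) (1,5) (2,0) (2,1) (2,2) (2,3) (2,4) (2,5) (3,0) (3,1) (3,2) (3,3) (3,4) (3,5) (4,0) (4,1) (4,2) (4,3) (4,4) (4,5) (5,1) (5,2) (5,3) (5,4) (5,5)

Answer: 34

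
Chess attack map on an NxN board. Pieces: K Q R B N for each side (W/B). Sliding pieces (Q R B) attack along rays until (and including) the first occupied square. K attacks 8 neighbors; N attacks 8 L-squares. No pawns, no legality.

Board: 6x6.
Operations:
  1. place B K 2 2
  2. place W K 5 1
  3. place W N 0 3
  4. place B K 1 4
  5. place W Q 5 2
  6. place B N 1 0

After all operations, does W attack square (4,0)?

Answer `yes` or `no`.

Answer: yes

Derivation:
Op 1: place BK@(2,2)
Op 2: place WK@(5,1)
Op 3: place WN@(0,3)
Op 4: place BK@(1,4)
Op 5: place WQ@(5,2)
Op 6: place BN@(1,0)
Per-piece attacks for W:
  WN@(0,3): attacks (1,5) (2,4) (1,1) (2,2)
  WK@(5,1): attacks (5,2) (5,0) (4,1) (4,2) (4,0)
  WQ@(5,2): attacks (5,3) (5,4) (5,5) (5,1) (4,2) (3,2) (2,2) (4,3) (3,4) (2,5) (4,1) (3,0) [ray(0,-1) blocked at (5,1); ray(-1,0) blocked at (2,2)]
W attacks (4,0): yes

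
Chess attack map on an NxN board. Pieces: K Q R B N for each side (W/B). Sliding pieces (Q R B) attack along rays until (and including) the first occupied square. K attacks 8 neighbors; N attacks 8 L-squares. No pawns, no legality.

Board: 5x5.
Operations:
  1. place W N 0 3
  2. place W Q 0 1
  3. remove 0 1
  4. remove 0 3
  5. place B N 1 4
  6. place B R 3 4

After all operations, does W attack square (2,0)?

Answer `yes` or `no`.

Op 1: place WN@(0,3)
Op 2: place WQ@(0,1)
Op 3: remove (0,1)
Op 4: remove (0,3)
Op 5: place BN@(1,4)
Op 6: place BR@(3,4)
Per-piece attacks for W:
W attacks (2,0): no

Answer: no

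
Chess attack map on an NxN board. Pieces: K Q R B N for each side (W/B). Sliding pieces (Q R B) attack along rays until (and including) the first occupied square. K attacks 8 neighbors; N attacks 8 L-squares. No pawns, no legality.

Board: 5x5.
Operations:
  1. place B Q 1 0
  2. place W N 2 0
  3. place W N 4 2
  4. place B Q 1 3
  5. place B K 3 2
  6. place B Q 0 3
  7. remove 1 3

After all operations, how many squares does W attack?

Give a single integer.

Answer: 8

Derivation:
Op 1: place BQ@(1,0)
Op 2: place WN@(2,0)
Op 3: place WN@(4,2)
Op 4: place BQ@(1,3)
Op 5: place BK@(3,2)
Op 6: place BQ@(0,3)
Op 7: remove (1,3)
Per-piece attacks for W:
  WN@(2,0): attacks (3,2) (4,1) (1,2) (0,1)
  WN@(4,2): attacks (3,4) (2,3) (3,0) (2,1)
Union (8 distinct): (0,1) (1,2) (2,1) (2,3) (3,0) (3,2) (3,4) (4,1)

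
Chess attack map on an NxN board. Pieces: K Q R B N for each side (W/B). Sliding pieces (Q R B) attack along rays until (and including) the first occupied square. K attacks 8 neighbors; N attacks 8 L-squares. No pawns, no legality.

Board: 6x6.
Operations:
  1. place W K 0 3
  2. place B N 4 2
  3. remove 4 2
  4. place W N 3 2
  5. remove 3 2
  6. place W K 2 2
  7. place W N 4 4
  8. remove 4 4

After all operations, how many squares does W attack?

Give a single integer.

Op 1: place WK@(0,3)
Op 2: place BN@(4,2)
Op 3: remove (4,2)
Op 4: place WN@(3,2)
Op 5: remove (3,2)
Op 6: place WK@(2,2)
Op 7: place WN@(4,4)
Op 8: remove (4,4)
Per-piece attacks for W:
  WK@(0,3): attacks (0,4) (0,2) (1,3) (1,4) (1,2)
  WK@(2,2): attacks (2,3) (2,1) (3,2) (1,2) (3,3) (3,1) (1,3) (1,1)
Union (11 distinct): (0,2) (0,4) (1,1) (1,2) (1,3) (1,4) (2,1) (2,3) (3,1) (3,2) (3,3)

Answer: 11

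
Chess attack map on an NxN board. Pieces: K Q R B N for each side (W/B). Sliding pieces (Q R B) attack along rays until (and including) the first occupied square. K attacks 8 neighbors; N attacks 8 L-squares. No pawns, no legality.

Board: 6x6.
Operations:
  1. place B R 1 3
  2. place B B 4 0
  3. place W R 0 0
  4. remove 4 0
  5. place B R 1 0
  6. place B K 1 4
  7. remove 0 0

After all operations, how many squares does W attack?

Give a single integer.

Answer: 0

Derivation:
Op 1: place BR@(1,3)
Op 2: place BB@(4,0)
Op 3: place WR@(0,0)
Op 4: remove (4,0)
Op 5: place BR@(1,0)
Op 6: place BK@(1,4)
Op 7: remove (0,0)
Per-piece attacks for W:
Union (0 distinct): (none)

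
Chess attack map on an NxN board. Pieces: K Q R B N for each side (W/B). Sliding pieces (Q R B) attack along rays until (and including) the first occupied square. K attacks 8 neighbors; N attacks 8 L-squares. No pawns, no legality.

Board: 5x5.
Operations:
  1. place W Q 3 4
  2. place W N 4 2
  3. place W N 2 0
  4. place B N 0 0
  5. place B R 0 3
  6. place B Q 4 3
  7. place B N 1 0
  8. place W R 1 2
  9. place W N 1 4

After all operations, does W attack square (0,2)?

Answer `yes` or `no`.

Op 1: place WQ@(3,4)
Op 2: place WN@(4,2)
Op 3: place WN@(2,0)
Op 4: place BN@(0,0)
Op 5: place BR@(0,3)
Op 6: place BQ@(4,3)
Op 7: place BN@(1,0)
Op 8: place WR@(1,2)
Op 9: place WN@(1,4)
Per-piece attacks for W:
  WR@(1,2): attacks (1,3) (1,4) (1,1) (1,0) (2,2) (3,2) (4,2) (0,2) [ray(0,1) blocked at (1,4); ray(0,-1) blocked at (1,0); ray(1,0) blocked at (4,2)]
  WN@(1,4): attacks (2,2) (3,3) (0,2)
  WN@(2,0): attacks (3,2) (4,1) (1,2) (0,1)
  WQ@(3,4): attacks (3,3) (3,2) (3,1) (3,0) (4,4) (2,4) (1,4) (4,3) (2,3) (1,2) [ray(-1,0) blocked at (1,4); ray(1,-1) blocked at (4,3); ray(-1,-1) blocked at (1,2)]
  WN@(4,2): attacks (3,4) (2,3) (3,0) (2,1)
W attacks (0,2): yes

Answer: yes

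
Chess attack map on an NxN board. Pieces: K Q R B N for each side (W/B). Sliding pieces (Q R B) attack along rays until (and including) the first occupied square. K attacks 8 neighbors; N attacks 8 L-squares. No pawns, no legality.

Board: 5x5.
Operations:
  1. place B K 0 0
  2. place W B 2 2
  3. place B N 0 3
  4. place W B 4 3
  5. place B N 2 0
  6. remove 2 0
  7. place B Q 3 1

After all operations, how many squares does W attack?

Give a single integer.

Answer: 11

Derivation:
Op 1: place BK@(0,0)
Op 2: place WB@(2,2)
Op 3: place BN@(0,3)
Op 4: place WB@(4,3)
Op 5: place BN@(2,0)
Op 6: remove (2,0)
Op 7: place BQ@(3,1)
Per-piece attacks for W:
  WB@(2,2): attacks (3,3) (4,4) (3,1) (1,3) (0,4) (1,1) (0,0) [ray(1,-1) blocked at (3,1); ray(-1,-1) blocked at (0,0)]
  WB@(4,3): attacks (3,4) (3,2) (2,1) (1,0)
Union (11 distinct): (0,0) (0,4) (1,0) (1,1) (1,3) (2,1) (3,1) (3,2) (3,3) (3,4) (4,4)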